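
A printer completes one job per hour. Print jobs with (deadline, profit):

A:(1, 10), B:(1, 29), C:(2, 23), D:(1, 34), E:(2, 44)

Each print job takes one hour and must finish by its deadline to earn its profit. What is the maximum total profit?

Take jobs in profit order; each goes to the latest open slot no later than its deadline.
By profit: E(d2,44), D(d1,34), B(d1,29), C(d2,23), A(d1,10)
E→slot 2; D→slot 1; B skipped; C skipped; A skipped.
Profit = 34 + 44 = 78

78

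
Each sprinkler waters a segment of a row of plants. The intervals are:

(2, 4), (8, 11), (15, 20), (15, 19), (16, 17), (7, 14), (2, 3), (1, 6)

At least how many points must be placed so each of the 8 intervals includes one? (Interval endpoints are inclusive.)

Sort by right endpoint; whenever an interval is uncovered, place a point at its right end.
By right end: [2,3]  [2,4]  [1,6]  [8,11]  [7,14]  [16,17]  [15,19]  [15,20]
[2,3] uncovered → point at 3; [8,11] uncovered → point at 11; [16,17] uncovered → point at 17.
Points: 3, 11, 17 (3 total).

3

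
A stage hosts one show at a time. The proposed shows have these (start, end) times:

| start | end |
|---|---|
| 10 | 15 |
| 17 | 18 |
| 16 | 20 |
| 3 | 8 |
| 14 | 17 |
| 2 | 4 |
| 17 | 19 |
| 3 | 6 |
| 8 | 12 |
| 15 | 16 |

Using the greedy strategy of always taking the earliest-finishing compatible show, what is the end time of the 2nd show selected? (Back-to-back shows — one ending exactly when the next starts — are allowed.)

12

Order by finish time; keep every interval that doesn't clash with the previous kept one.
By end time: (2,4), (3,6), (3,8), (8,12), (10,15), (15,16), (14,17), (17,18), (17,19), (16,20).
Pick (2,4); next start ≥ 4 → (8,12); next start ≥ 12 → (15,16); next start ≥ 16 → (17,18).
Selected: (2,4) (8,12) (15,16) (17,18)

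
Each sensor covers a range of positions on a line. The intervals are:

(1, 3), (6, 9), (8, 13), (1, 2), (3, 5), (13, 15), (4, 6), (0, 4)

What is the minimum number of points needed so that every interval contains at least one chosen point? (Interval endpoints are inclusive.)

4

Sorted: [1,2] [1,3] [0,4] [3,5] [4,6] [6,9] [8,13] [13,15]
{[1,2],[1,3],[0,4]} hit by 2; {[3,5],[4,6]} hit by 5; {[6,9],[8,13]} hit by 9; {[13,15]} hit by 15.
Points: 2, 5, 9, 15 (4 total).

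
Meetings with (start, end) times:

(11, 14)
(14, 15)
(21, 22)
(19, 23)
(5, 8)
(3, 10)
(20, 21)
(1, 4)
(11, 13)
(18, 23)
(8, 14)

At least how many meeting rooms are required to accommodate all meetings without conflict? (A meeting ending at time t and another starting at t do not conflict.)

starts: [1, 3, 5, 8, 11, 11, 14, 18, 19, 20, 21]
ends:   [4, 8, 10, 13, 14, 14, 15, 21, 22, 23, 23]
s1→1 s3→2 e4→1 s5→2 e8→1 s8→2 e10→1 s11→2 s11→3  — peak 3.

3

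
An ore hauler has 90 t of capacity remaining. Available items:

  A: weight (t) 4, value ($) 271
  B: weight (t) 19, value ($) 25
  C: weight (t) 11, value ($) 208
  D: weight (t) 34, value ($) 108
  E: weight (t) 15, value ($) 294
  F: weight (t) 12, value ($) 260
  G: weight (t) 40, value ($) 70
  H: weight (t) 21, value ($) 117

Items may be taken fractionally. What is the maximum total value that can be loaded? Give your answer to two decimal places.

Sort by value per unit weight and fill in that order.
Ratios (sorted): A 67.75, F 21.67, E 19.60, C 18.91, H 5.57, D 3.18, G 1.75, B 1.32
take A (4 @ 271); take F (12 @ 260); take E (15 @ 294); take C (11 @ 208); take H (21 @ 117); take 27/34 of D → 85.76. Capacity used 90/90.
Total value = 1235.76

1235.76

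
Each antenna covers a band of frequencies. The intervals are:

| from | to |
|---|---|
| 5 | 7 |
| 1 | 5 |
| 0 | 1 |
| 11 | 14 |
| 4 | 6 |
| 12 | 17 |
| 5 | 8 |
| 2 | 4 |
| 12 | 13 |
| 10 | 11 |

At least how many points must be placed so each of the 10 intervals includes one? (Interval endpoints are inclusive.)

Sorted: [0,1] [2,4] [1,5] [4,6] [5,7] [5,8] [10,11] [12,13] [11,14] [12,17]
{[0,1]} hit by 1; {[2,4],[1,5],[4,6]} hit by 4; {[5,7],[5,8]} hit by 7; {[10,11]} hit by 11; {[12,13],[11,14],[12,17]} hit by 13.
Points: 1, 4, 7, 11, 13 (5 total).

5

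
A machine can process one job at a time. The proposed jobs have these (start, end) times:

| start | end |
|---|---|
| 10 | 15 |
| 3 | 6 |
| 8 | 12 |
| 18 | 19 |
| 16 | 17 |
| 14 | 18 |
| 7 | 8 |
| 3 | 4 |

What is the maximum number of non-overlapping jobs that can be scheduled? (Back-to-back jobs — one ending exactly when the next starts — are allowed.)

Greedy by earliest finish: after sorting by end time, pick each interval compatible with the last pick.
By end time: (3,4), (3,6), (7,8), (8,12), (10,15), (16,17), (14,18), (18,19).
Pick (3,4); next start ≥ 4 → (7,8); next start ≥ 8 → (8,12); next start ≥ 12 → (16,17); next start ≥ 17 → (18,19).
Selected 5 jobs.

5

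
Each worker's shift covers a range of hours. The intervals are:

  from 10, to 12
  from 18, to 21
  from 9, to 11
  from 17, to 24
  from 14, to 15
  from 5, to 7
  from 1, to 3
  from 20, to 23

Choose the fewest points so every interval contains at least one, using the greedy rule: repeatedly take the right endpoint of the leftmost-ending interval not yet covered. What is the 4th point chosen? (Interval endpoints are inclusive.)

Process intervals by earliest right end; each time one isn't hit yet, stab at its right endpoint.
Sorted: [1,3] [5,7] [9,11] [10,12] [14,15] [18,21] [20,23] [17,24]
{[1,3]} hit by 3; {[5,7]} hit by 7; {[9,11],[10,12]} hit by 11; {[14,15]} hit by 15; {[18,21],[20,23],[17,24]} hit by 21.
Points: 3, 7, 11, 15, 21 (5 total).

15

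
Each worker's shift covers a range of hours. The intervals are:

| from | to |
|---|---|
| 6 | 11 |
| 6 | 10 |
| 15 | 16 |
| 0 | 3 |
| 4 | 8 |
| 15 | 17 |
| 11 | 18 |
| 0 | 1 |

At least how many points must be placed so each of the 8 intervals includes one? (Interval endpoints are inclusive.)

3

Process intervals by earliest right end; each time one isn't hit yet, stab at its right endpoint.
Sorted: [0,1] [0,3] [4,8] [6,10] [6,11] [15,16] [15,17] [11,18]
{[0,1],[0,3]} hit by 1; {[4,8],[6,10],[6,11]} hit by 8; {[15,16],[15,17],[11,18]} hit by 16.
Points: 1, 8, 16 (3 total).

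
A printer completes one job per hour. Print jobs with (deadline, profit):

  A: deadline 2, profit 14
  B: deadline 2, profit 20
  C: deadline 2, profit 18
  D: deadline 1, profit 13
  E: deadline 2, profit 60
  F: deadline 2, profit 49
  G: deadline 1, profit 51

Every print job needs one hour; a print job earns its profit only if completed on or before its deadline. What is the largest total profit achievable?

Sort by profit descending; place each in the latest free slot ≤ its deadline.
Profit order: E=60 G=51 F=49 B=20 C=18 A=14 D=13
Assign: E→slot 2, G→slot 1, F skipped, B skipped, C skipped, A skipped, D skipped.
Slots: [1:G] [2:E]
Profit = 51 + 60 = 111

111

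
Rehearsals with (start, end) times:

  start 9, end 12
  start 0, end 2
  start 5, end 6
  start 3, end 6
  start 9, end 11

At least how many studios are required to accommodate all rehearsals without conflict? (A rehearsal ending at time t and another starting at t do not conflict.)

Events (time:±→running): 0:+→1 2:-→0 3:+→1 5:+→2 … peak 2.

2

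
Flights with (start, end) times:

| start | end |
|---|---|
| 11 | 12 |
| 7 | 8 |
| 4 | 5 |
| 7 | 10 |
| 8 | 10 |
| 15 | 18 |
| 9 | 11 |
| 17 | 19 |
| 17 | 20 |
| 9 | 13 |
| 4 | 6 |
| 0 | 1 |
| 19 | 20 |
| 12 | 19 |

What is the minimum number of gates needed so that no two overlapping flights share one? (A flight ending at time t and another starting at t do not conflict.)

4

The answer is the maximum number of intervals overlapping at any instant.
Events (time:±→running): 0:+→1 1:-→0 4:+→1 4:+→2 5:-→1 6:-→0 7:+→1 7:+→2 8:-→1 8:+→2 9:+→3 9:+→4 … peak 4.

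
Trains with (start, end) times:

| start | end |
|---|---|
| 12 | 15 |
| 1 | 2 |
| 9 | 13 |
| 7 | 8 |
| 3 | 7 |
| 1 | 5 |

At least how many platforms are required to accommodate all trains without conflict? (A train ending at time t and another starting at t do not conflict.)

starts: [1, 1, 3, 7, 9, 12]
ends:   [2, 5, 7, 8, 13, 15]
s1→1 s1→2  — peak 2.

2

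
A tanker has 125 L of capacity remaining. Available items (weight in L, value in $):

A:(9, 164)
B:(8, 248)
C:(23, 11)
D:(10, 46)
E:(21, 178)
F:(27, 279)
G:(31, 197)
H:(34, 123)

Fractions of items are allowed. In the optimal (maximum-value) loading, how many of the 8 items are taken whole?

6

Ratios (sorted): B 31.00, A 18.22, F 10.33, E 8.48, G 6.35, D 4.60, H 3.62, C 0.48
take B (8 @ 248); take A (9 @ 164); take F (27 @ 279); take E (21 @ 178); take G (31 @ 197); take D (10 @ 46); take 19/34 of H → 68.74. Capacity used 125/125.
6 item(s) taken whole; one partial (take 19/34 of H).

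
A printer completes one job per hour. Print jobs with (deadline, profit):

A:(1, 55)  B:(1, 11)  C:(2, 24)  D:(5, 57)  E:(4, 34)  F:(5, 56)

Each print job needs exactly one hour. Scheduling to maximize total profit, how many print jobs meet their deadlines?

Profit order: D=57 F=56 A=55 E=34 C=24 B=11
Assign: D→slot 5, F→slot 4, A→slot 1, E→slot 3, C→slot 2, B skipped.
Slots: [1:A] [2:C] [3:E] [4:F] [5:D]
5 of 6 scheduled.

5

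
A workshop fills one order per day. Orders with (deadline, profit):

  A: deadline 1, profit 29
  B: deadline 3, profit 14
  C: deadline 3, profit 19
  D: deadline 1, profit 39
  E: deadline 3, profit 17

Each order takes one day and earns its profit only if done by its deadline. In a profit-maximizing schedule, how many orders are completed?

Profit order: D=39 A=29 C=19 E=17 B=14
Assign: D→slot 1, A skipped, C→slot 3, E→slot 2, B skipped.
Slots: [1:D] [2:E] [3:C]
3 of 5 scheduled.

3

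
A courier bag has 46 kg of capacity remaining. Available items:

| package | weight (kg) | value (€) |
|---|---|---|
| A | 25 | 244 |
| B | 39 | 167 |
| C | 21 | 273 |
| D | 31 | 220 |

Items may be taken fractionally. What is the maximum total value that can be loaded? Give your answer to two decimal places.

Greedy by value/weight ratio, highest first.
Ratios (sorted): C 13.00, A 9.76, D 7.10, B 4.28
take C (21 @ 273); take A (25 @ 244). Capacity used 46/46.
Total value = 517.00

517.00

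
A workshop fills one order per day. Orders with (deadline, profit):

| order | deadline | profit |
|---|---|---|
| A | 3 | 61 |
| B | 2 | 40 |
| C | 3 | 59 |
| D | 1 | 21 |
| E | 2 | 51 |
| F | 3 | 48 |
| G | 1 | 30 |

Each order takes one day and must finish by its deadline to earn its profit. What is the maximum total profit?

By profit: A(d3,61), C(d3,59), E(d2,51), F(d3,48), B(d2,40), G(d1,30), D(d1,21)
A→slot 3; C→slot 2; E→slot 1; F skipped; B skipped; G skipped; D skipped.
Profit = 51 + 59 + 61 = 171

171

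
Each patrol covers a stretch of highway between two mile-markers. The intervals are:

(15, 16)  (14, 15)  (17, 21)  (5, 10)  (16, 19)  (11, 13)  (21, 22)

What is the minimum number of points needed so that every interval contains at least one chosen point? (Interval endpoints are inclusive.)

5

Sort by right endpoint; whenever an interval is uncovered, place a point at its right end.
Sorted: [5,10] [11,13] [14,15] [15,16] [16,19] [17,21] [21,22]
{[5,10]} hit by 10; {[11,13]} hit by 13; {[14,15],[15,16]} hit by 15; {[16,19],[17,21]} hit by 19; {[21,22]} hit by 22.
Points: 10, 13, 15, 19, 22 (5 total).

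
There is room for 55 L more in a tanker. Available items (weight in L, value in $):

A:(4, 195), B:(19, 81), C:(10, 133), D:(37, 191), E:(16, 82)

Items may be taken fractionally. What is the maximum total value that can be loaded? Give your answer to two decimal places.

Ratios (sorted): A 48.75, C 13.30, D 5.16, E 5.12, B 4.26
take A (4 @ 195); take C (10 @ 133); take D (37 @ 191); take 4/16 of E → 20.50. Capacity used 55/55.
Total value = 539.50

539.50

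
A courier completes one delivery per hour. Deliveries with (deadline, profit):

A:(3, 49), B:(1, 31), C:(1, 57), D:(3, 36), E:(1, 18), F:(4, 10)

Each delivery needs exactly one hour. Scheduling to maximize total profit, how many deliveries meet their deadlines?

Take jobs in profit order; each goes to the latest open slot no later than its deadline.
By profit: C(d1,57), A(d3,49), D(d3,36), B(d1,31), E(d1,18), F(d4,10)
C→slot 1; A→slot 3; D→slot 2; B skipped; E skipped; F→slot 4.
4 of 6 scheduled.

4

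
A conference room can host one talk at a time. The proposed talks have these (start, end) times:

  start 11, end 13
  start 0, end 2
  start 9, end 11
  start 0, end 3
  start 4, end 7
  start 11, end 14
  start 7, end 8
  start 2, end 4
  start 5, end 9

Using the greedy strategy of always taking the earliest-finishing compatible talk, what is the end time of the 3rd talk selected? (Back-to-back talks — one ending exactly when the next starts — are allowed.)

Greedy by earliest finish: after sorting by end time, pick each interval compatible with the last pick.
Sorted by end: (0,2)  (0,3)  (2,4)  (4,7)  (7,8)  (5,9)  (9,11)  (11,13)  (11,14)
take (0,2); take (2,4); take (4,7); take (7,8); take (9,11); take (11,13); skip (11,14).
Selected: (0,2) (2,4) (4,7) (7,8) (9,11) (11,13)

7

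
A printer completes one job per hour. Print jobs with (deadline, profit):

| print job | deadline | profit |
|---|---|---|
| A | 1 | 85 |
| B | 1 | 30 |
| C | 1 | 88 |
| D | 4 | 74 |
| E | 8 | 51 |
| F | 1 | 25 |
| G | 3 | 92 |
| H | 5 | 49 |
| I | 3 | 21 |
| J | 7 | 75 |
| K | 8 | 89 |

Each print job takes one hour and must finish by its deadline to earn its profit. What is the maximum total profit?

By profit: G(d3,92), K(d8,89), C(d1,88), A(d1,85), J(d7,75), D(d4,74), E(d8,51), H(d5,49), B(d1,30), F(d1,25), I(d3,21)
G→slot 3; K→slot 8; C→slot 1; A skipped; J→slot 7; D→slot 4; E→slot 6; H→slot 5; B skipped; F skipped; I→slot 2.
Profit = 88 + 21 + 92 + 74 + 49 + 51 + 75 + 89 = 539

539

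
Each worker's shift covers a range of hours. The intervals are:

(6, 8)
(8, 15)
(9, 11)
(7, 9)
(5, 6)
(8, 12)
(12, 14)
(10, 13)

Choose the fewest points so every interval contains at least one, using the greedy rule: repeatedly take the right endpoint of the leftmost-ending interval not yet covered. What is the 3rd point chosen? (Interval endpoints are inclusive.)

13

By right end: [5,6]  [6,8]  [7,9]  [9,11]  [8,12]  [10,13]  [12,14]  [8,15]
[5,6] uncovered → point at 6; [7,9] uncovered → point at 9; [10,13] uncovered → point at 13.
Points: 6, 9, 13 (3 total).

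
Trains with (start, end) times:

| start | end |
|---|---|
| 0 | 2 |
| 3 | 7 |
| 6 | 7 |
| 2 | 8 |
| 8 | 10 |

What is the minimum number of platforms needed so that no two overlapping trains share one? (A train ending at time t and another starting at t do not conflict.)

3

The answer is the maximum number of intervals overlapping at any instant.
Events (time:±→running): 0:+→1 2:-→0 2:+→1 3:+→2 6:+→3 … peak 3.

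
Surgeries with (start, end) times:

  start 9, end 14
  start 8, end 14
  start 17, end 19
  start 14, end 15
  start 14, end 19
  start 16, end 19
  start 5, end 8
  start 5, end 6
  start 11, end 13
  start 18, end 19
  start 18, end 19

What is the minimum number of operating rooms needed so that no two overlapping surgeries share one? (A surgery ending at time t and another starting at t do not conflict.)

starts: [5, 5, 8, 9, 11, 14, 14, 16, 17, 18, 18]
ends:   [6, 8, 13, 14, 14, 15, 19, 19, 19, 19, 19]
s5→1 s5→2 e6→1 e8→0 s8→1 s9→2 s11→3 e13→2 e14→1 e14→0 s14→1 s14→2 e15→1 s16→2 s17→3 s18→4 s18→5  — peak 5.

5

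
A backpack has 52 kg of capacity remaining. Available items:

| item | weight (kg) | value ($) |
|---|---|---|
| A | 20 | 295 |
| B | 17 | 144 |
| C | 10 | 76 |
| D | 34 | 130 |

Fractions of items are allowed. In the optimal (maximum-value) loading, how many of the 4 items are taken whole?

3

Greedy by value/weight ratio, highest first.
Order: A (295/20=14.75) > B (144/17=8.47) > C (76/10=7.60) > D (130/34=3.82)
Fill: take A (20 @ 295) → take B (17 @ 144) → take C (10 @ 76) → take 5/34 of D → 19.12; 52/52 used.
3 item(s) taken whole; one partial (take 5/34 of D).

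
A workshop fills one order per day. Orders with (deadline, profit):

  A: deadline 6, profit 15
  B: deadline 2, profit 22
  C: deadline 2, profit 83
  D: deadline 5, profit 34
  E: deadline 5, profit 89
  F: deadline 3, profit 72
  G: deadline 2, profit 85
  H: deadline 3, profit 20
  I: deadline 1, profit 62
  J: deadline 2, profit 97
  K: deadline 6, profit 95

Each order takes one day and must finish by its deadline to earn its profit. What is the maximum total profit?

472

Sort by profit descending; place each in the latest free slot ≤ its deadline.
Profit order: J=97 K=95 E=89 G=85 C=83 F=72 I=62 D=34 B=22 H=20 A=15
Assign: J→slot 2, K→slot 6, E→slot 5, G→slot 1, C skipped, F→slot 3, I skipped, D→slot 4, B skipped, H skipped, A skipped.
Slots: [1:G] [2:J] [3:F] [4:D] [5:E] [6:K]
Profit = 85 + 97 + 72 + 34 + 89 + 95 = 472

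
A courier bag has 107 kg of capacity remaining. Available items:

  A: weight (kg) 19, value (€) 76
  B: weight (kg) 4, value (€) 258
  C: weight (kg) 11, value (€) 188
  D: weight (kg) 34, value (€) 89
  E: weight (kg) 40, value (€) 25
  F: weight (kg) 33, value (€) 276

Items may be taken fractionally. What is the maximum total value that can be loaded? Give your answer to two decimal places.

Greedy by value/weight ratio, highest first.
Order: B (258/4=64.50) > C (188/11=17.09) > F (276/33=8.36) > A (76/19=4.00) > D (89/34=2.62) > E (25/40=0.62)
Fill: take B (4 @ 258) → take C (11 @ 188) → take F (33 @ 276) → take A (19 @ 76) → take D (34 @ 89) → take 6/40 of E → 3.75; 107/107 used.
Total value = 890.75

890.75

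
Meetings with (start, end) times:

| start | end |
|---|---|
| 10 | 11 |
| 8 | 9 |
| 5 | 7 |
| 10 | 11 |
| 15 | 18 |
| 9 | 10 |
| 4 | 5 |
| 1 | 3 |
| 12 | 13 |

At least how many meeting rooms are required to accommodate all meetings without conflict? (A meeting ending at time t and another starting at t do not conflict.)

2

The answer is the maximum number of intervals overlapping at any instant.
starts: [1, 4, 5, 8, 9, 10, 10, 12, 15]
ends:   [3, 5, 7, 9, 10, 11, 11, 13, 18]
s1→1 e3→0 s4→1 e5→0 s5→1 e7→0 s8→1 e9→0 s9→1 e10→0 s10→1 s10→2  — peak 2.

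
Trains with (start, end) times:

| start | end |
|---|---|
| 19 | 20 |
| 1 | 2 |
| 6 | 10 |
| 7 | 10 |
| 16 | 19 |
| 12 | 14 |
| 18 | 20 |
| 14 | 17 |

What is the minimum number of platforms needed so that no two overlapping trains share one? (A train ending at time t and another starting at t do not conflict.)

2

starts: [1, 6, 7, 12, 14, 16, 18, 19]
ends:   [2, 10, 10, 14, 17, 19, 20, 20]
s1→1 e2→0 s6→1 s7→2  — peak 2.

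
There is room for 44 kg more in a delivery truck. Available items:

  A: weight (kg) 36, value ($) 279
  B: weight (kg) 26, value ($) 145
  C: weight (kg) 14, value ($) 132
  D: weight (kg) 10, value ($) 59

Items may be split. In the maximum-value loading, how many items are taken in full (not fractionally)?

1

Greedy by value/weight ratio, highest first.
Order: C (132/14=9.43) > A (279/36=7.75) > D (59/10=5.90) > B (145/26=5.58)
Fill: take C (14 @ 132) → take 30/36 of A → 232.50; 44/44 used.
1 item(s) taken whole; one partial (take 30/36 of A).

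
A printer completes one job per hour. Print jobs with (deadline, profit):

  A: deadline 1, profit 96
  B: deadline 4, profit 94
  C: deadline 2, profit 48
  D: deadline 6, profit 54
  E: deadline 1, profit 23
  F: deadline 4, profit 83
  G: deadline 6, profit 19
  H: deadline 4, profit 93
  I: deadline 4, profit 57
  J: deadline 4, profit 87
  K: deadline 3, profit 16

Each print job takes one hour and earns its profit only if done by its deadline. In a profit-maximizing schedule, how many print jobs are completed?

Take jobs in profit order; each goes to the latest open slot no later than its deadline.
Profit order: A=96 B=94 H=93 J=87 F=83 I=57 D=54 C=48 E=23 G=19 K=16
Assign: A→slot 1, B→slot 4, H→slot 3, J→slot 2, F skipped, I skipped, D→slot 6, C skipped, E skipped, G→slot 5, K skipped.
Slots: [1:A] [2:J] [3:H] [4:B] [5:G] [6:D]
6 of 11 scheduled.

6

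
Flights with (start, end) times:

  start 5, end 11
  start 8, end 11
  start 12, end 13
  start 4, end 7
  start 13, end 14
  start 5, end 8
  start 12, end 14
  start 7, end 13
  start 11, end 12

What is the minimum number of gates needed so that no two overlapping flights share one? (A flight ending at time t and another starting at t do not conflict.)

3

starts: [4, 5, 5, 7, 8, 11, 12, 12, 13]
ends:   [7, 8, 11, 11, 12, 13, 13, 14, 14]
s4→1 s5→2 s5→3  — peak 3.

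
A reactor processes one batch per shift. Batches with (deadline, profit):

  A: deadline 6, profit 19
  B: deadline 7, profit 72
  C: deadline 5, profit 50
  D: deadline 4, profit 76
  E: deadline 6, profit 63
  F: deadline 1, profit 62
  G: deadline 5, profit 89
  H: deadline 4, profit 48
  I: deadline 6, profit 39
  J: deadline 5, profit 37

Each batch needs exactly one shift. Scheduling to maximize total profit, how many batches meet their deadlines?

Take jobs in profit order; each goes to the latest open slot no later than its deadline.
By profit: G(d5,89), D(d4,76), B(d7,72), E(d6,63), F(d1,62), C(d5,50), H(d4,48), I(d6,39), J(d5,37), A(d6,19)
G→slot 5; D→slot 4; B→slot 7; E→slot 6; F→slot 1; C→slot 3; H→slot 2; I skipped; J skipped; A skipped.
7 of 10 scheduled.

7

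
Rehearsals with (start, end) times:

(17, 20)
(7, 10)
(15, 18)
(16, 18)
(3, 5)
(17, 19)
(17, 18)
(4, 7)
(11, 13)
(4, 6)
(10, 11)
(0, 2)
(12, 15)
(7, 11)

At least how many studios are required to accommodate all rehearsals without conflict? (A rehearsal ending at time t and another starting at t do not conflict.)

Count concurrent intervals with a sweep; the peak is the room count.
Events (time:±→running): 0:+→1 2:-→0 3:+→1 4:+→2 4:+→3 5:-→2 6:-→1 7:-→0 7:+→1 7:+→2 10:-→1 10:+→2 11:-→1 11:-→0 11:+→1 12:+→2 13:-→1 15:-→0 15:+→1 16:+→2 17:+→3 17:+→4 17:+→5 … peak 5.

5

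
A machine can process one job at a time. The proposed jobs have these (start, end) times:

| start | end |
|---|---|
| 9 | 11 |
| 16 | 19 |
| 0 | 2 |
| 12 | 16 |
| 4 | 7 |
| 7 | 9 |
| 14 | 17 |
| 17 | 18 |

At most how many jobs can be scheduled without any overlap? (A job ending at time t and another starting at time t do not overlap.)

Order by finish time; keep every interval that doesn't clash with the previous kept one.
By end time: (0,2), (4,7), (7,9), (9,11), (12,16), (14,17), (17,18), (16,19).
Pick (0,2); next start ≥ 2 → (4,7); next start ≥ 7 → (7,9); next start ≥ 9 → (9,11); next start ≥ 11 → (12,16); next start ≥ 16 → (17,18).
Selected 6 jobs.

6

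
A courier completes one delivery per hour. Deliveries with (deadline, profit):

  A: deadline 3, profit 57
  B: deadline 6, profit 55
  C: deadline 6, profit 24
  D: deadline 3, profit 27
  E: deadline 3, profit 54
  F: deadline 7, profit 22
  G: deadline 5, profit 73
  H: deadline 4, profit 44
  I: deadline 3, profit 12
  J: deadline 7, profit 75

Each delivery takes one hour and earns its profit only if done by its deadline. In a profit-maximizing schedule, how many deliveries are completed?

Profit order: J=75 G=73 A=57 B=55 E=54 H=44 D=27 C=24 F=22 I=12
Assign: J→slot 7, G→slot 5, A→slot 3, B→slot 6, E→slot 2, H→slot 4, D→slot 1, C skipped, F skipped, I skipped.
Slots: [1:D] [2:E] [3:A] [4:H] [5:G] [6:B] [7:J]
7 of 10 scheduled.

7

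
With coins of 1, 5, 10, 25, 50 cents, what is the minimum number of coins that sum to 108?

Use the largest denomination that fits, subtract, and repeat.
108 − 2×50→8 − 1×5→3 − 3×1→0
Total coins = 2 + 1 + 3 = 6

6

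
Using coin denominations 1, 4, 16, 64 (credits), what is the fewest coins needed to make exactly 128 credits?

128 − 2×64→0
Total coins = 2 = 2

2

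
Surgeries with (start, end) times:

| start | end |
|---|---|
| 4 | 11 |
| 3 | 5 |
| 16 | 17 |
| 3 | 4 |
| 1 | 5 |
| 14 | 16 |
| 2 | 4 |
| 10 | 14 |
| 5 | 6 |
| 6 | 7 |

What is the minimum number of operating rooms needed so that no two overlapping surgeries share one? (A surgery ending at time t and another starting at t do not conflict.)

4

Count concurrent intervals with a sweep; the peak is the room count.
Events (time:±→running): 1:+→1 2:+→2 3:+→3 3:+→4 … peak 4.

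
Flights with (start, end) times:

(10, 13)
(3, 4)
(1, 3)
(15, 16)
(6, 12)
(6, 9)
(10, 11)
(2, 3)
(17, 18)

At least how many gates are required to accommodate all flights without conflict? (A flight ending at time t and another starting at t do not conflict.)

Events (time:±→running): 1:+→1 2:+→2 3:-→1 3:-→0 3:+→1 4:-→0 6:+→1 6:+→2 9:-→1 10:+→2 10:+→3 … peak 3.

3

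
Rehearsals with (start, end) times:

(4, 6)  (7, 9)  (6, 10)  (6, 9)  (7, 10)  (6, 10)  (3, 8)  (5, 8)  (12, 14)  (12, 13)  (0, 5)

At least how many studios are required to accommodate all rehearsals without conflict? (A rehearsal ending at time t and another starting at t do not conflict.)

starts: [0, 3, 4, 5, 6, 6, 6, 7, 7, 12, 12]
ends:   [5, 6, 8, 8, 9, 9, 10, 10, 10, 13, 14]
s0→1 s3→2 s4→3 e5→2 s5→3 e6→2 s6→3 s6→4 s6→5 s7→6 s7→7  — peak 7.

7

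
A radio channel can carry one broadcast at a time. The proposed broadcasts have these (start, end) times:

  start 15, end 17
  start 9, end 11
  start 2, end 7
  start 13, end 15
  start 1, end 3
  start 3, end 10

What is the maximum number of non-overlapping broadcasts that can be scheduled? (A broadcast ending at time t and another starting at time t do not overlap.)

By end time: (1,3), (2,7), (3,10), (9,11), (13,15), (15,17).
Pick (1,3); next start ≥ 3 → (3,10); next start ≥ 10 → (13,15); next start ≥ 15 → (15,17).
Selected 4 broadcasts.

4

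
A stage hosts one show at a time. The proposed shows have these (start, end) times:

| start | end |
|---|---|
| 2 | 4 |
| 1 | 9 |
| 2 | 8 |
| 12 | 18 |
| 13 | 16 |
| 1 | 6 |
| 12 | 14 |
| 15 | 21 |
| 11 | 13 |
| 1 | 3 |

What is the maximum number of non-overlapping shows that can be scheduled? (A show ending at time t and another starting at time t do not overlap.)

3

Order by finish time; keep every interval that doesn't clash with the previous kept one.
By end time: (1,3), (2,4), (1,6), (2,8), (1,9), (11,13), (12,14), (13,16), (12,18), (15,21).
Pick (1,3); next start ≥ 3 → (11,13); next start ≥ 13 → (13,16).
Selected 3 shows.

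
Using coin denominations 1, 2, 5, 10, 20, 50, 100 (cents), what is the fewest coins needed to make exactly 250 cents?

250 − 2×100→50 − 1×50→0
Total coins = 2 + 1 = 3

3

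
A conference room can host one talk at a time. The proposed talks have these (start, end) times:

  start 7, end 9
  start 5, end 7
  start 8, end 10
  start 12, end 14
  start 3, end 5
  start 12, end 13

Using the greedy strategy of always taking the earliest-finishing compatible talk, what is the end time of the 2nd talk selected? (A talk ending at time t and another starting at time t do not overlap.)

By end time: (3,5), (5,7), (7,9), (8,10), (12,13), (12,14).
Pick (3,5); next start ≥ 5 → (5,7); next start ≥ 7 → (7,9); next start ≥ 9 → (12,13).
Selected: (3,5) (5,7) (7,9) (12,13)

7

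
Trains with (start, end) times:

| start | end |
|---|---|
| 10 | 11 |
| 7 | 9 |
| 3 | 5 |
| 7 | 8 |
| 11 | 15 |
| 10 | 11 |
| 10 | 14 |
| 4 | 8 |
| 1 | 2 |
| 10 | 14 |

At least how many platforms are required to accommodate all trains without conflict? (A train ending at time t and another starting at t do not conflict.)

starts: [1, 3, 4, 7, 7, 10, 10, 10, 10, 11]
ends:   [2, 5, 8, 8, 9, 11, 11, 14, 14, 15]
s1→1 e2→0 s3→1 s4→2 e5→1 s7→2 s7→3 e8→2 e8→1 e9→0 s10→1 s10→2 s10→3 s10→4  — peak 4.

4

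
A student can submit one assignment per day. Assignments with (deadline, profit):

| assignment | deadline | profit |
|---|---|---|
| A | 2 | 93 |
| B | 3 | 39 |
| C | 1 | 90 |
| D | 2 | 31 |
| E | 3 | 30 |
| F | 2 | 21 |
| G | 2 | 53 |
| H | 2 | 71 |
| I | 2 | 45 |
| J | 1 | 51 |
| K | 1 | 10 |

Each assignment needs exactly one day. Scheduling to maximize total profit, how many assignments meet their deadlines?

Take jobs in profit order; each goes to the latest open slot no later than its deadline.
By profit: A(d2,93), C(d1,90), H(d2,71), G(d2,53), J(d1,51), I(d2,45), B(d3,39), D(d2,31), E(d3,30), F(d2,21), K(d1,10)
A→slot 2; C→slot 1; H skipped; G skipped; J skipped; I skipped; B→slot 3; D skipped; E skipped; F skipped; K skipped.
3 of 11 scheduled.

3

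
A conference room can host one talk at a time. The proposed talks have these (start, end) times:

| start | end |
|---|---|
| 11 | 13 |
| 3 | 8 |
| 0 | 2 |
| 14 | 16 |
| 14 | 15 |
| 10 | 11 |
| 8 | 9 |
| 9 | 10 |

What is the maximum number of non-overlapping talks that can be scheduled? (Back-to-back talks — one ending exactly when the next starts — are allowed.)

7

Sort by end time and greedily take each interval whose start is ≥ the last chosen end.
Sorted by end: (0,2)  (3,8)  (8,9)  (9,10)  (10,11)  (11,13)  (14,15)  (14,16)
take (0,2); take (3,8); take (8,9); take (9,10); take (10,11); take (11,13); take (14,15); skip (14,16).
Selected 7 talks.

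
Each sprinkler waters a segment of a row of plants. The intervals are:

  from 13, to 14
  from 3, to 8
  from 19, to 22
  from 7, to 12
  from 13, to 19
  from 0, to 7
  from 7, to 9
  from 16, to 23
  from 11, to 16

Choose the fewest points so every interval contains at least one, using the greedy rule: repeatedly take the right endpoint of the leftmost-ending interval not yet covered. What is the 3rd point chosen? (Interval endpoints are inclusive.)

Sort by right endpoint; whenever an interval is uncovered, place a point at its right end.
By right end: [0,7]  [3,8]  [7,9]  [7,12]  [13,14]  [11,16]  [13,19]  [19,22]  [16,23]
[0,7] uncovered → point at 7; [13,14] uncovered → point at 14; [19,22] uncovered → point at 22.
Points: 7, 14, 22 (3 total).

22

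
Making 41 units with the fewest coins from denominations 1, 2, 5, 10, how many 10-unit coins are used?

4

Use the largest denomination that fits, subtract, and repeat.
41 = 4×10 + 1×1
Count of 10: 4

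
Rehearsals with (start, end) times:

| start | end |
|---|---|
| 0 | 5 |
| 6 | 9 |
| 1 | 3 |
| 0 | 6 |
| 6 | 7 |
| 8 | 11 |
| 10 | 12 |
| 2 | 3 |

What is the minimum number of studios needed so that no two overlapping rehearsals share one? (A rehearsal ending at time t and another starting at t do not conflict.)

starts: [0, 0, 1, 2, 6, 6, 8, 10]
ends:   [3, 3, 5, 6, 7, 9, 11, 12]
s0→1 s0→2 s1→3 s2→4  — peak 4.

4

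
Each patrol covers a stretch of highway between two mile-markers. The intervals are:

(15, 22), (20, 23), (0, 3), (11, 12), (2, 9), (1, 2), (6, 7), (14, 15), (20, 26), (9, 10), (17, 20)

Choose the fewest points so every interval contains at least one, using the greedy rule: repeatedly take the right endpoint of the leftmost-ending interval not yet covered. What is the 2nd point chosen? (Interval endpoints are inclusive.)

Process intervals by earliest right end; each time one isn't hit yet, stab at its right endpoint.
Sorted: [1,2] [0,3] [6,7] [2,9] [9,10] [11,12] [14,15] [17,20] [15,22] [20,23] [20,26]
{[1,2],[0,3]} hit by 2; {[6,7],[2,9]} hit by 7; {[9,10]} hit by 10; {[11,12]} hit by 12; {[14,15]} hit by 15; {[17,20],[15,22],[20,23],[20,26]} hit by 20.
Points: 2, 7, 10, 12, 15, 20 (6 total).

7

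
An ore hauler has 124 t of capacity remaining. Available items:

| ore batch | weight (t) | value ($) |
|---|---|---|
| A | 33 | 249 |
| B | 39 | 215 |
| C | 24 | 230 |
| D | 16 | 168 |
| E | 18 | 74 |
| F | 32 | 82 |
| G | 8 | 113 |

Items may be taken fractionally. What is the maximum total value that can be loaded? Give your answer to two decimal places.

991.44

Greedy by value/weight ratio, highest first.
Ratios (sorted): G 14.12, D 10.50, C 9.58, A 7.55, B 5.51, E 4.11, F 2.56
take G (8 @ 113); take D (16 @ 168); take C (24 @ 230); take A (33 @ 249); take B (39 @ 215); take 4/18 of E → 16.44. Capacity used 124/124.
Total value = 991.44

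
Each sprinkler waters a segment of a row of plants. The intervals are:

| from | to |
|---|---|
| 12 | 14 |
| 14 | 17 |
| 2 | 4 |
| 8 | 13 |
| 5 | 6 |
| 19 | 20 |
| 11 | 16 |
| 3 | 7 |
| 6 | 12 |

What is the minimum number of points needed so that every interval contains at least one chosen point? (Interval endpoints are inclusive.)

5

Sorted: [2,4] [5,6] [3,7] [6,12] [8,13] [12,14] [11,16] [14,17] [19,20]
{[2,4]} hit by 4; {[5,6],[3,7],[6,12]} hit by 6; {[8,13],[12,14],[11,16]} hit by 13; {[14,17]} hit by 17; {[19,20]} hit by 20.
Points: 4, 6, 13, 17, 20 (5 total).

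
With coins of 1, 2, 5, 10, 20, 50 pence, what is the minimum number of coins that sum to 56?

3

Use the largest denomination that fits, subtract, and repeat.
56 − 1×50→6 − 1×5→1 − 1×1→0
Total coins = 1 + 1 + 1 = 3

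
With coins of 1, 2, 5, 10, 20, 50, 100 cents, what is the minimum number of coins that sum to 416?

7

416 = 4×100 + 1×10 + 1×5 + 1×1
Total coins = 4 + 1 + 1 + 1 = 7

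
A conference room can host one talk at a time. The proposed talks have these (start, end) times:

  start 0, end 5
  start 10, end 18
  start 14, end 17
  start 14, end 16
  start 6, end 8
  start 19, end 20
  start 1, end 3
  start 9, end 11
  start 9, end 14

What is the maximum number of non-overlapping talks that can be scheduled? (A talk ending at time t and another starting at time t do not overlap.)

5

By end time: (1,3), (0,5), (6,8), (9,11), (9,14), (14,16), (14,17), (10,18), (19,20).
Pick (1,3); next start ≥ 3 → (6,8); next start ≥ 8 → (9,11); next start ≥ 11 → (14,16); next start ≥ 16 → (19,20).
Selected 5 talks.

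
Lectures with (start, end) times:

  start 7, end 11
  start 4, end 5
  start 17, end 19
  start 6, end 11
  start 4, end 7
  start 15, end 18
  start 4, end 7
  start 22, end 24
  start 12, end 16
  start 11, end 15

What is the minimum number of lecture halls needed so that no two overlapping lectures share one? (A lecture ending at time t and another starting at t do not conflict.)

3

The answer is the maximum number of intervals overlapping at any instant.
starts: [4, 4, 4, 6, 7, 11, 12, 15, 17, 22]
ends:   [5, 7, 7, 11, 11, 15, 16, 18, 19, 24]
s4→1 s4→2 s4→3  — peak 3.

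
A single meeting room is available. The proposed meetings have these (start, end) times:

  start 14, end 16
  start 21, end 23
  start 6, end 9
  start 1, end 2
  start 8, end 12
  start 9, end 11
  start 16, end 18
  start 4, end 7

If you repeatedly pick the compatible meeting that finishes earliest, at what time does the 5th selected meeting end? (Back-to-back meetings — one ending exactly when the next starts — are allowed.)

18

Sorted by end: (1,2)  (4,7)  (6,9)  (9,11)  (8,12)  (14,16)  (16,18)  (21,23)
take (1,2); take (4,7); skip (6,9); take (9,11); take (14,16); take (16,18); take (21,23).
Selected: (1,2) (4,7) (9,11) (14,16) (16,18) (21,23)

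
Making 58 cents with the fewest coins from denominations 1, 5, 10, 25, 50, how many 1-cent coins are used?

3

Greedy: take as many of the largest coin as possible, then repeat with the remainder.
58 = 1×50 + 1×5 + 3×1
Count of 1: 3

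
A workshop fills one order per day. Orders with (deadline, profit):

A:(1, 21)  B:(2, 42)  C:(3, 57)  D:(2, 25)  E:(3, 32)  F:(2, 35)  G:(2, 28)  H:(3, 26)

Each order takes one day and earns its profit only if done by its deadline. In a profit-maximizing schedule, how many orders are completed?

Take jobs in profit order; each goes to the latest open slot no later than its deadline.
By profit: C(d3,57), B(d2,42), F(d2,35), E(d3,32), G(d2,28), H(d3,26), D(d2,25), A(d1,21)
C→slot 3; B→slot 2; F→slot 1; E skipped; G skipped; H skipped; D skipped; A skipped.
3 of 8 scheduled.

3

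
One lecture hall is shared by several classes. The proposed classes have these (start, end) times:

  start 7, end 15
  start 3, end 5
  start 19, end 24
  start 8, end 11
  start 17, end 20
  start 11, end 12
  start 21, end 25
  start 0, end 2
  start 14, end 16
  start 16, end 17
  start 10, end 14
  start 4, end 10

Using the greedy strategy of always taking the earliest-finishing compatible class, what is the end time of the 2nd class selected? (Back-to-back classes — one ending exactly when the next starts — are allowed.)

5

Sort by end time and greedily take each interval whose start is ≥ the last chosen end.
Sorted by end: (0,2)  (3,5)  (4,10)  (8,11)  (11,12)  (10,14)  (7,15)  (14,16)  (16,17)  (17,20)  (19,24)  (21,25)
take (0,2); take (3,5); take (8,11); take (11,12); skip (10,14); take (14,16); take (16,17); take (17,20); skip (19,24); take (21,25).
Selected: (0,2) (3,5) (8,11) (11,12) (14,16) (16,17) (17,20) (21,25)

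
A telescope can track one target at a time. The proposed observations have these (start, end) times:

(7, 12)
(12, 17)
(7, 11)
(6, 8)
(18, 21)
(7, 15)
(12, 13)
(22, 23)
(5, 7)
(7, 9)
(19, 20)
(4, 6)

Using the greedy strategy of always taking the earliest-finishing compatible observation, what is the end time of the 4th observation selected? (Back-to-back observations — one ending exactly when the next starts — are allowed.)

20

Sorted by end: (4,6)  (5,7)  (6,8)  (7,9)  (7,11)  (7,12)  (12,13)  (7,15)  (12,17)  (19,20)  (18,21)  (22,23)
take (4,6); take (6,8); skip (7,11); take (12,13); skip (7,15); take (19,20); skip (18,21); take (22,23).
Selected: (4,6) (6,8) (12,13) (19,20) (22,23)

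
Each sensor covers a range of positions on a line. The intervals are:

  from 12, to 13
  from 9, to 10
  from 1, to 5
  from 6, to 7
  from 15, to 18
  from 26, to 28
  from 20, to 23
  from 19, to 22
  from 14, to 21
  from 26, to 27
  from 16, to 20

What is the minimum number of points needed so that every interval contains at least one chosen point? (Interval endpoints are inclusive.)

7

Sort by right endpoint; whenever an interval is uncovered, place a point at its right end.
Sorted: [1,5] [6,7] [9,10] [12,13] [15,18] [16,20] [14,21] [19,22] [20,23] [26,27] [26,28]
{[1,5]} hit by 5; {[6,7]} hit by 7; {[9,10]} hit by 10; {[12,13]} hit by 13; {[15,18],[16,20],[14,21]} hit by 18; {[19,22],[20,23]} hit by 22; {[26,27],[26,28]} hit by 27.
Points: 5, 7, 10, 13, 18, 22, 27 (7 total).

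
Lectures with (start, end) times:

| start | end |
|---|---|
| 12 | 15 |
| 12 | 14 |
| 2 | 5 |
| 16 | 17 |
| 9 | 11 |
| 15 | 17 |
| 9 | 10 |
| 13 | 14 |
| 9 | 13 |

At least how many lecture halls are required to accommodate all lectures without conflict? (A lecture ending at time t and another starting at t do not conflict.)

3

Count concurrent intervals with a sweep; the peak is the room count.
Events (time:±→running): 2:+→1 5:-→0 9:+→1 9:+→2 9:+→3 … peak 3.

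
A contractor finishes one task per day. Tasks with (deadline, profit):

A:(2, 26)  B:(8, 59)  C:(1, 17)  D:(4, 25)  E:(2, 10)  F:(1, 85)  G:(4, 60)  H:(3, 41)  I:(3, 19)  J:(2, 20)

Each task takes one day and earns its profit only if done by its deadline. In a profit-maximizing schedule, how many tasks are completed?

Profit order: F=85 G=60 B=59 H=41 A=26 D=25 J=20 I=19 C=17 E=10
Assign: F→slot 1, G→slot 4, B→slot 8, H→slot 3, A→slot 2, D skipped, J skipped, I skipped, C skipped, E skipped.
Slots: [1:F] [2:A] [3:H] [4:G] [8:B]
5 of 10 scheduled.

5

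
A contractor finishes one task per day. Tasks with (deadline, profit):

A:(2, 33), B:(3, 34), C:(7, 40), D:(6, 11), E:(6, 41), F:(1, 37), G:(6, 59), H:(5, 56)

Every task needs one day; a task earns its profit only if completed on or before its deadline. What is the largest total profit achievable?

300

Sort by profit descending; place each in the latest free slot ≤ its deadline.
By profit: G(d6,59), H(d5,56), E(d6,41), C(d7,40), F(d1,37), B(d3,34), A(d2,33), D(d6,11)
G→slot 6; H→slot 5; E→slot 4; C→slot 7; F→slot 1; B→slot 3; A→slot 2; D skipped.
Profit = 37 + 33 + 34 + 41 + 56 + 59 + 40 = 300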